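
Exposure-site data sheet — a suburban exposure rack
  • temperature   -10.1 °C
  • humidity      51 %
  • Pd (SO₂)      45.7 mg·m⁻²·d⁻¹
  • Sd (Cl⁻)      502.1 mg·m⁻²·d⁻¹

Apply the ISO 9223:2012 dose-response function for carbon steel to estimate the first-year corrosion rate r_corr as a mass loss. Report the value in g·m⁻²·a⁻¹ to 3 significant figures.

r_corr = 150 g·m⁻²·a⁻¹

carbon steel: temperature factor f = +0.150·(-20.1) = -3.0150
  sulphur-dioxide contribution → 1.757 μm/a
  chloride contribution → 17.32 μm/a
  total first-year rate 19.08 μm/a
Convert to mass loss: 19.08 μm/a × 7.85 g/cm³ = 149.8 g·m⁻²·a⁻¹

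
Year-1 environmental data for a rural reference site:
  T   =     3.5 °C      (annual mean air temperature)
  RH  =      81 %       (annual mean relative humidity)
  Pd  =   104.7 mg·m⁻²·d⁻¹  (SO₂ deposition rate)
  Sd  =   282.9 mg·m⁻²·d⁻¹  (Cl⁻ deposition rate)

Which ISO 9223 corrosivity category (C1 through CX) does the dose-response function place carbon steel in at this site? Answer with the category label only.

C5

carbon steel: T≤10 °C ⇒ hinge +0.150·(3.5−10) = -0.9750
  SO₂ term: 1.77·104.7^0.52·exp(0.02·81-0.9750) = 37.88
  Cl⁻ term: 0.102·282.9^0.62·exp(0.033·81+0.04·3.5) = 56.27
  r_corr = 37.88 + 56.27 = 94.16 μm/a
ISO 9223 Table 2 (carbon steel): 80 < 94.2 ≤ 200 μm/a ⇒ C5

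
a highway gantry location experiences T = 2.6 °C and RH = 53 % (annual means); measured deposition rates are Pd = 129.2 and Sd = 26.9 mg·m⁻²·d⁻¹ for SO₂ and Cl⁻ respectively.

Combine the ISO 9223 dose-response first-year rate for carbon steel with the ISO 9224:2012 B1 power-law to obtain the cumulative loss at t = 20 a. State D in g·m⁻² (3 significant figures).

D(20) = 982 g·m⁻²

carbon steel: f(T) = +0.150·(T−10) [T≤10 °C] = -1.1100
  SO₂ term: 1.77·129.2^0.52·exp(0.02·53-1.1100) = 21.09
  Sd branch = 0.102·Sd^0.62·e^(0.033·RH+0.04·T) = 5.009 μm/a
  r_corr = 21.09 + 5.009 = 26.1 μm/a
ISO 9224: D(t) = r_corr · t^b with b = 0.523 (carbon steel, B1)
  D(20) = 26.1 × 20^0.523 = 26.1 × 4.791 = 125.1 μm
  Mass loss = 125.1 μm × 7.85 g/cm³ = 981.7 g·m⁻²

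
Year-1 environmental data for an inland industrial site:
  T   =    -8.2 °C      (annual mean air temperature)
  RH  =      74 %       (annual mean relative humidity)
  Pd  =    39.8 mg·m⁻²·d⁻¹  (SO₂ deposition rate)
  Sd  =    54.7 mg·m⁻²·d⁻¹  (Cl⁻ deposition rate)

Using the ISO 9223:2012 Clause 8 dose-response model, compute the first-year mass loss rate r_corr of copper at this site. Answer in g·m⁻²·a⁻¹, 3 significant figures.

r_corr = 3.58 g·m⁻²·a⁻¹

copper: T≤10 °C ⇒ hinge +0.126·(-8.2−10) = -2.2932
  Pd branch = 0.0053·Pd^0.26·e^(0.059·RH+f) = 0.1098 μm/a
  Sd branch = 0.01025·Sd^0.27·e^(0.036·RH+0.049·T) = 0.29 μm/a
  r_corr = 0.1098 + 0.29 = 0.3998 μm/a
Convert to mass loss: 0.3998 μm/a × 8.96 g/cm³ = 3.582 g·m⁻²·a⁻¹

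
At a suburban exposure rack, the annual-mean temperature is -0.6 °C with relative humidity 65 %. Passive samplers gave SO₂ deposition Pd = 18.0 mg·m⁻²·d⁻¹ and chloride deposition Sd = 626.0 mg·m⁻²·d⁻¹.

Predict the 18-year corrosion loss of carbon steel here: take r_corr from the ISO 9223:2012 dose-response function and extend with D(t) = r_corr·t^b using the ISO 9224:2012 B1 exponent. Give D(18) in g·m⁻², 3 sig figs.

D(18) = 1.85e+03 g·m⁻²

carbon steel: T≤10 °C ⇒ hinge +0.150·(-0.6−10) = -1.5900
  Pd branch = 1.77·Pd^0.52·e^(0.02·RH+f) = 5.953 μm/a
  Sd branch = 0.102·Sd^0.62·e^(0.033·RH+0.04·T) = 46.09 μm/a
  r_corr = 5.953 + 46.09 = 52.04 μm/a
ISO 9224: D(t) = r_corr · t^b with b = 0.523 (carbon steel, B1)
  D(18) = 52.04 × 18^0.523 = 52.04 × 4.534 = 236 μm
  Mass loss = 236 μm × 7.85 g/cm³ = 1852 g·m⁻²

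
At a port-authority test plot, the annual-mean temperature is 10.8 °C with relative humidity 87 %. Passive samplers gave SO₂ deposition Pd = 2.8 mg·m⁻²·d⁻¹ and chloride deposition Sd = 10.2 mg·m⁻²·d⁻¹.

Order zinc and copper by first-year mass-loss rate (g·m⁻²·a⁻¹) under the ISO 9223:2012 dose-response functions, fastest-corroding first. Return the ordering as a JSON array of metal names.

["copper", "zinc"]

zinc: T>10 °C ⇒ hinge -0.071·(10.8−10) = -0.0568
  Pd branch = 0.0129·Pd^0.44·e^(0.046·RH+f) = 1.049 μm/a
  Sd branch = 0.0175·Sd^0.57·e^(0.008·RH+0.085·T) = 0.3303 μm/a
  sum: 1.049 + 0.3303 → r_corr = 1.379 μm/a
  mass loss = 1.379 μm/a × 7.14 g/cm³ = 9.847 g·m⁻²·a⁻¹
copper: T>10 °C ⇒ hinge -0.080·(10.8−10) = -0.0640
  Pd branch = 0.0053·Pd^0.26·e^(0.059·RH+f) = 1.101 μm/a
  Sd branch = 0.01025·Sd^0.27·e^(0.036·RH+0.049·T) = 0.7466 μm/a
  sum: 1.101 + 0.7466 → r_corr = 1.848 μm/a
  mass loss = 1.848 μm/a × 8.96 g/cm³ = 16.56 g·m⁻²·a⁻¹
Ordering by g·m⁻²·a⁻¹: copper (16.6) > zinc (9.85)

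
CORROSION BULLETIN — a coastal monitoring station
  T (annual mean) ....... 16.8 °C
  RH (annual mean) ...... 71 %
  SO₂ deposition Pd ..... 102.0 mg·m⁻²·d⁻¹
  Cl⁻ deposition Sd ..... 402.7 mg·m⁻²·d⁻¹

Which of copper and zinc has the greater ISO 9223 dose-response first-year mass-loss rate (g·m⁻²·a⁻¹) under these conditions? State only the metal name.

copper: temperature factor f = -0.080·(6.8) = -0.5440
  sulphur-dioxide contribution → 0.6753 μm/a
  chloride contribution → 1.519 μm/a
  total first-year rate 2.195 μm/a
  mass loss = 2.195 μm/a × 8.96 g/cm³ = 19.66 g·m⁻²·a⁻¹
zinc: f(T) = -0.071·(T−10) [T>10 °C] = -0.4828
  sulphur-dioxide contribution → 1.596 μm/a
  chloride contribution → 3.933 μm/a
  total first-year rate 5.529 μm/a
  mass loss = 5.529 μm/a × 7.14 g/cm³ = 39.48 g·m⁻²·a⁻¹
Ordering by g·m⁻²·a⁻¹: zinc (39.5) > copper (19.7)

zinc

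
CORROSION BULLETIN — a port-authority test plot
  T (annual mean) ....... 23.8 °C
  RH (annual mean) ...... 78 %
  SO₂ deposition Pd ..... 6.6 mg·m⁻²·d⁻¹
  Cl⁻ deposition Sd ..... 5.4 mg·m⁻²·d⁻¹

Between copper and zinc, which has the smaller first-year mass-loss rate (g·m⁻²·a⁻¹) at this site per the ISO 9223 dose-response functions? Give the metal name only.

zinc

copper: temperature factor f = -0.080·(13.8) = -1.1040
  Pd branch = 0.0053·Pd^0.26·e^(0.059·RH+f) = 0.2861 μm/a
  Sd branch = 0.01025·Sd^0.27·e^(0.036·RH+0.049·T) = 0.8599 μm/a
  sum: 0.2861 + 0.8599 → r_corr = 1.146 μm/a
  mass loss = 1.146 μm/a × 8.96 g/cm³ = 10.27 g·m⁻²·a⁻¹
zinc: f(T) = -0.071·(T−10) [T>10 °C] = -0.9798
  SO₂ term: 0.0129·6.6^0.44·exp(0.046·78-0.9798) = 0.4017
  Cl⁻ term: 0.0175·5.4^0.57·exp(0.008·78+0.085·23.8) = 0.6458
  r_corr = 0.4017 + 0.6458 = 1.047 μm/a
  mass loss = 1.047 μm/a × 7.14 g/cm³ = 7.479 g·m⁻²·a⁻¹
Ordering by g·m⁻²·a⁻¹: copper (10.3) > zinc (7.48)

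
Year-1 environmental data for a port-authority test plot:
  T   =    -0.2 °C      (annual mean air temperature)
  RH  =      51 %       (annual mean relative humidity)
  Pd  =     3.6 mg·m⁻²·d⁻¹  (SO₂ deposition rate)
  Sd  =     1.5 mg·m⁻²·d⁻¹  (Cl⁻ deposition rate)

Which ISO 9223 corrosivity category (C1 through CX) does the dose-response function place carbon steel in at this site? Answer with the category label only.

C2

carbon steel: temperature factor f = +0.150·(-10.2) = -1.5300
  SO₂ term: 1.77·3.6^0.52·exp(0.02·51-1.5300) = 2.069
  Sd branch = 0.102·Sd^0.62·e^(0.033·RH+0.04·T) = 0.7002 μm/a
  r_corr = 2.069 + 0.7002 = 2.769 μm/a
Category bounds: 1.3…25 μm/a bracket r_corr ⇒ C2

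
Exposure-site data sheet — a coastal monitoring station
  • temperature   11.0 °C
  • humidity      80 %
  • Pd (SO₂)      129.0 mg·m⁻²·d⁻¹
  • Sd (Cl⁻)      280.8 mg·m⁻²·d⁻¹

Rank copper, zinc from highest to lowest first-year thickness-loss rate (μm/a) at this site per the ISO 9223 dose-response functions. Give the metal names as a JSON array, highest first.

["zinc", "copper"]

copper: temperature factor f = -0.080·(1.0) = -0.0800
  Pd branch = 0.0053·Pd^0.26·e^(0.059·RH+f) = 1.942 μm/a
  Cl⁻ term: 0.01025·280.8^0.27·exp(0.036·80+0.049·11.0) = 1.434
  sum: 1.942 + 1.434 → r_corr = 3.376 μm/a
zinc: temperature factor f = -0.071·(1.0) = -0.0710
  SO₂ term: 0.0129·129.0^0.44·exp(0.046·80-0.0710) = 4.042
  Sd branch = 0.0175·Sd^0.57·e^(0.008·RH+0.085·T) = 2.102 μm/a
  r_corr = 4.042 + 2.102 = 6.144 μm/a
Ordering by μm/a: zinc (6.14) > copper (3.38)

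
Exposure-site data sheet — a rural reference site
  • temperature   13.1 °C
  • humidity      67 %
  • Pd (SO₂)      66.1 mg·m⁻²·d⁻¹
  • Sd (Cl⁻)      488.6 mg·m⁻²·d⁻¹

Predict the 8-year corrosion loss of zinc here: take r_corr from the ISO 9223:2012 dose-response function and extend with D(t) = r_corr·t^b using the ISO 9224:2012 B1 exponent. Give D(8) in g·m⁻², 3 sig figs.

D(8) = 175 g·m⁻²

zinc: f(T) = -0.071·(T−10) [T>10 °C] = -0.2201
  Pd branch = 0.0129·Pd^0.44·e^(0.046·RH+f) = 1.427 μm/a
  Sd branch = 0.0175·Sd^0.57·e^(0.008·RH+0.085·T) = 3.105 μm/a
  sum: 1.427 + 3.105 → r_corr = 4.532 μm/a
ISO 9224: D(t) = r_corr · t^b with b = 0.813 (zinc, B1)
  D(8) = 4.532 × 8^0.813 = 4.532 × 5.423 = 24.58 μm
  Mass loss = 24.58 μm × 7.14 g/cm³ = 175.5 g·m⁻²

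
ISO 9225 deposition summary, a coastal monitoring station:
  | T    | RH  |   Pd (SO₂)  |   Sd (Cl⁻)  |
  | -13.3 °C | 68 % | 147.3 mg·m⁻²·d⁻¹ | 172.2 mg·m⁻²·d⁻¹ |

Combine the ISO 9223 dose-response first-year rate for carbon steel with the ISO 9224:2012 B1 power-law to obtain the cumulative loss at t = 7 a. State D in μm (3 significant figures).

D(7) = 45.8 μm

carbon steel: T≤10 °C ⇒ hinge +0.150·(-13.3−10) = -3.4950
  Pd branch = 1.77·Pd^0.52·e^(0.02·RH+f) = 2.807 μm/a
  Cl⁻ term: 0.102·172.2^0.62·exp(0.033·68+0.04·-13.3) = 13.75
  sum: 2.807 + 13.75 → r_corr = 16.56 μm/a
ISO 9224: D(t) = r_corr · t^b with b = 0.523 (carbon steel, B1)
  D(7) = 16.56 × 7^0.523 = 16.56 × 2.767 = 45.82 μm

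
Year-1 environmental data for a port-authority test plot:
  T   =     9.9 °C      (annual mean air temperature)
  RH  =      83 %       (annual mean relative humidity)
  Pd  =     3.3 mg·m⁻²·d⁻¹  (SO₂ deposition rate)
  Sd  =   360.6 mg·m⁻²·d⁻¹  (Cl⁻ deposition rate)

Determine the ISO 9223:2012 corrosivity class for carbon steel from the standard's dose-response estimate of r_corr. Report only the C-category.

carbon steel: T≤10 °C ⇒ hinge +0.150·(9.9−10) = -0.0150
  sulphur-dioxide contribution → 17.06 μm/a
  chloride contribution → 90.25 μm/a
  ⇒ r_corr(carbon steel) = 107.3 μm/a
ISO 9223 Table 2 (carbon steel): 80 < 107 ≤ 200 μm/a ⇒ C5

C5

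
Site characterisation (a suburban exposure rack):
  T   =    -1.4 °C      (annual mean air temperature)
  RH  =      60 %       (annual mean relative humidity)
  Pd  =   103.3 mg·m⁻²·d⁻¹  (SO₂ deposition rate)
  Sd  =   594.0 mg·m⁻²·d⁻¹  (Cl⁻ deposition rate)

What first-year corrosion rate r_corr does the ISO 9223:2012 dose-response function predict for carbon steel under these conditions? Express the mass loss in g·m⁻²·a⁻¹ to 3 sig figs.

carbon steel: T≤10 °C ⇒ hinge +0.150·(-1.4−10) = -1.7100
  SO₂ term: 1.77·103.3^0.52·exp(0.02·60-1.7100) = 11.85
  Sd branch = 0.102·Sd^0.62·e^(0.033·RH+0.04·T) = 36.64 μm/a
  sum: 11.85 + 36.64 → r_corr = 48.49 μm/a
Convert to mass loss: 48.49 μm/a × 7.85 g/cm³ = 380.7 g·m⁻²·a⁻¹

r_corr = 381 g·m⁻²·a⁻¹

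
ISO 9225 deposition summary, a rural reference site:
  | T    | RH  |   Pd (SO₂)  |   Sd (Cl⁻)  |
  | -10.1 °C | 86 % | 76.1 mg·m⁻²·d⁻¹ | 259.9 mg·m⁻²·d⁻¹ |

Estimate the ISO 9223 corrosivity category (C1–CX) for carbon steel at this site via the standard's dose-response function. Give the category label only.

C3

carbon steel: f(T) = +0.150·(T−10) [T≤10 °C] = -3.0150
  sulphur-dioxide contribution → 4.612 μm/a
  chloride contribution → 36.55 μm/a
  total first-year rate 41.16 μm/a
ISO 9223 Table 2 (carbon steel): 25 < 41.2 ≤ 50 μm/a ⇒ C3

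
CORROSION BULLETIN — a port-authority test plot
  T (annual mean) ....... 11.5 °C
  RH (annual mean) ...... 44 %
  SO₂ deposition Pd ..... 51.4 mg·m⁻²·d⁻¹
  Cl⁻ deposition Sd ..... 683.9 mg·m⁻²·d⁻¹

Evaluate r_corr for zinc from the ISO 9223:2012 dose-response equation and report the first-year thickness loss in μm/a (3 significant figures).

r_corr = 3.23 μm/a

zinc: f(T) = -0.071·(T−10) [T>10 °C] = -0.1065
  SO₂ term: 0.0129·51.4^0.44·exp(0.046·44-0.1065) = 0.4968
  Cl⁻ term: 0.0175·683.9^0.57·exp(0.008·44+0.085·11.5) = 2.731
  sum: 0.4968 + 2.731 → r_corr = 3.228 μm/a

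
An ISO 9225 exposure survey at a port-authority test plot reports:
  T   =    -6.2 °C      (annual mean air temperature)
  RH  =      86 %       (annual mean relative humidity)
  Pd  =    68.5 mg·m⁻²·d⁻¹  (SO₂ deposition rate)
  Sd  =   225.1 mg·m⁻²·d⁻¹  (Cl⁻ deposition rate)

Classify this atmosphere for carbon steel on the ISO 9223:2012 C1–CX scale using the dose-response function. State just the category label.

carbon steel: f(T) = +0.150·(T−10) [T≤10 °C] = -2.4300
  Pd branch = 1.77·Pd^0.52·e^(0.02·RH+f) = 7.838 μm/a
  Sd branch = 0.102·Sd^0.62·e^(0.033·RH+0.04·T) = 39.07 μm/a
  sum: 7.838 + 39.07 → r_corr = 46.91 μm/a
46.9 μm/a falls in (25, 50] for carbon steel → category C3

C3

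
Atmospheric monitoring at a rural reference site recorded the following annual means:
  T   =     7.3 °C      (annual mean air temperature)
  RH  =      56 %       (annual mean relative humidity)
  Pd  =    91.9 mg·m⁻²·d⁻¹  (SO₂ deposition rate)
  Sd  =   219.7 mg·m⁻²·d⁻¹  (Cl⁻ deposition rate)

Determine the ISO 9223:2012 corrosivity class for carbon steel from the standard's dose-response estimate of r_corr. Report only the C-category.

carbon steel: temperature factor f = +0.150·(-2.7) = -0.4050
  Pd branch = 1.77·Pd^0.52·e^(0.02·RH+f) = 37.97 μm/a
  Sd branch = 0.102·Sd^0.62·e^(0.033·RH+0.04·T) = 24.54 μm/a
  sum: 37.97 + 24.54 → r_corr = 62.51 μm/a
Category bounds: 50…80 μm/a bracket r_corr ⇒ C4

C4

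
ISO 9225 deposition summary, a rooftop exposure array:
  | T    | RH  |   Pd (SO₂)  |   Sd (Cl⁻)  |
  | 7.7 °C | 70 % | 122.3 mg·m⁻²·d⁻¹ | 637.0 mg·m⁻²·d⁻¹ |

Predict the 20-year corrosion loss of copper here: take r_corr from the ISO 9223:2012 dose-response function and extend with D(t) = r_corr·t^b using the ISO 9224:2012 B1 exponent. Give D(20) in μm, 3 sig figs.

D(20) = 14.2 μm

copper: T≤10 °C ⇒ hinge +0.126·(7.7−10) = -0.2898
  SO₂ term: 0.0053·122.3^0.26·exp(0.059·70-0.2898) = 0.8606
  Cl⁻ term: 0.01025·637.0^0.27·exp(0.036·70+0.049·7.7) = 1.062
  sum: 0.8606 + 1.062 → r_corr = 1.923 μm/a
Power-law: D(20) = r_corr · 20^0.667
  D(20) = 1.923 × 20^0.667 = 1.923 × 7.375 = 14.18 μm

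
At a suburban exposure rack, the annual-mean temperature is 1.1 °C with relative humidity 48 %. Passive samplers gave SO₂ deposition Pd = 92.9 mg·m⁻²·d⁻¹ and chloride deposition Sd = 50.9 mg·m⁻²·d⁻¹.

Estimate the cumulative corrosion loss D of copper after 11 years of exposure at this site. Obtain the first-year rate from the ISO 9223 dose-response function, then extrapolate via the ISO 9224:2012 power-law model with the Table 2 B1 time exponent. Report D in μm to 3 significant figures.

D(11) = 1.34 μm

copper: T≤10 °C ⇒ hinge +0.126·(1.1−10) = -1.1214
  SO₂ term: 0.0053·92.9^0.26·exp(0.059·48-1.1214) = 0.09525
  Cl⁻ term: 0.01025·50.9^0.27·exp(0.036·48+0.049·1.1) = 0.176
  sum: 0.09525 + 0.176 → r_corr = 0.2712 μm/a
Long-term exponent b (ISO 9224 Table 2, B1) = 0.667
  D(11) = 0.2712 × 11^0.667 = 0.2712 × 4.95 = 1.342 μm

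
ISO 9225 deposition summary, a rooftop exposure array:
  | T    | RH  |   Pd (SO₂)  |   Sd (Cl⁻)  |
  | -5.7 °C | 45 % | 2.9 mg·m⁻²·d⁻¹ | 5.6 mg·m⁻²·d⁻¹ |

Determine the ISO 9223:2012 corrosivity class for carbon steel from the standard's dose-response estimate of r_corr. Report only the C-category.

carbon steel: T≤10 °C ⇒ hinge +0.150·(-5.7−10) = -2.3550
  Pd branch = 1.77·Pd^0.52·e^(0.02·RH+f) = 0.7187 μm/a
  Sd branch = 0.102·Sd^0.62·e^(0.033·RH+0.04·T) = 1.043 μm/a
  r_corr = 0.7187 + 1.043 = 1.762 μm/a
ISO 9223 Table 2 (carbon steel): 1.3 < 1.76 ≤ 25 μm/a ⇒ C2

C2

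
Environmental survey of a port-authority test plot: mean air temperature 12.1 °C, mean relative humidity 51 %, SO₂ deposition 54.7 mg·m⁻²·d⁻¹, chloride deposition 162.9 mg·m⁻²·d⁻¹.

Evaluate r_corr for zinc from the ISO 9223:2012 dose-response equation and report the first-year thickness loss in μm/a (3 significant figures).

r_corr = 2.02 μm/a

zinc: temperature factor f = -0.071·(2.1) = -0.1491
  SO₂ term: 0.0129·54.7^0.44·exp(0.046·51-0.1491) = 0.6752
  Cl⁻ term: 0.0175·162.9^0.57·exp(0.008·51+0.085·12.1) = 1.342
  r_corr = 0.6752 + 1.342 = 2.017 μm/a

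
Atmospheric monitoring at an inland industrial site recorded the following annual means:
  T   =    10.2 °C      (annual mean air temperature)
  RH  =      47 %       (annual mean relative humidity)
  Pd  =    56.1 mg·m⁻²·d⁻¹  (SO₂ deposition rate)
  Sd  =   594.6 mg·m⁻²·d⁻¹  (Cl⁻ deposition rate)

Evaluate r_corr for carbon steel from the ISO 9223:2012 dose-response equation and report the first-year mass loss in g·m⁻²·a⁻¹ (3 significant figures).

r_corr = 584 g·m⁻²·a⁻¹

carbon steel: temperature factor f = -0.054·(0.2) = -0.0108
  Pd branch = 1.77·Pd^0.52·e^(0.02·RH+f) = 36.39 μm/a
  Sd branch = 0.102·Sd^0.62·e^(0.033·RH+0.04·T) = 37.97 μm/a
  r_corr = 36.39 + 37.97 = 74.36 μm/a
Convert to mass loss: 74.36 μm/a × 7.85 g/cm³ = 583.7 g·m⁻²·a⁻¹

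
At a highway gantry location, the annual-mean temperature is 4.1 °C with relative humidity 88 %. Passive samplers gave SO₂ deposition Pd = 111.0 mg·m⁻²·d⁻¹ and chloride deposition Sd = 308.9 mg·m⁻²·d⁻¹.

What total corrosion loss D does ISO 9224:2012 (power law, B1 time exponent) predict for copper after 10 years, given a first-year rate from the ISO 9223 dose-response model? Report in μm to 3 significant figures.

D(10) = 13.7 μm

copper: temperature factor f = +0.126·(-5.9) = -0.7434
  SO₂ term: 0.0053·111.0^0.26·exp(0.059·88-0.7434) = 1.542
  Cl⁻ term: 0.01025·308.9^0.27·exp(0.036·88+0.049·4.1) = 1.4
  sum: 1.542 + 1.4 → r_corr = 2.942 μm/a
Long-term exponent b (ISO 9224 Table 2, B1) = 0.667
  D(10) = 2.942 × 10^0.667 = 2.942 × 4.645 = 13.66 μm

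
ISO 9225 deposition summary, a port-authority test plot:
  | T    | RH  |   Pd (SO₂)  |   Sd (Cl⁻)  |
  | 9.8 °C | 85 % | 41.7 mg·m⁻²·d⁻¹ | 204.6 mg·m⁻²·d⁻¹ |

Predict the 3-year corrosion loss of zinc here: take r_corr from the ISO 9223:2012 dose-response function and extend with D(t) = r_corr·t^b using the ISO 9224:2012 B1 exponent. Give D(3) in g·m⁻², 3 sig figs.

zinc: f(T) = +0.038·(T−10) [T≤10 °C] = -0.0076
  sulphur-dioxide contribution → 3.298 μm/a
  chloride contribution → 1.649 μm/a
  total first-year rate 4.947 μm/a
Power-law: D(3) = r_corr · 3^0.813
  D(3) = 4.947 × 3^0.813 = 4.947 × 2.443 = 12.09 μm
  Mass loss = 12.09 μm × 7.14 g/cm³ = 86.29 g·m⁻²

D(3) = 86.3 g·m⁻²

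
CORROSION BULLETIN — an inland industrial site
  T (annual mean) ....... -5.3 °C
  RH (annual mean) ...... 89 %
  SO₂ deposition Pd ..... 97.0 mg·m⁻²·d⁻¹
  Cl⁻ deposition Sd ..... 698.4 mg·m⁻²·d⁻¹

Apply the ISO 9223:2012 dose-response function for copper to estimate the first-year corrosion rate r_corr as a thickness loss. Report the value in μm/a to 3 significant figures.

r_corr = 1.62 μm/a

copper: f(T) = +0.126·(T−10) [T≤10 °C] = -1.9278
  sulphur-dioxide contribution → 0.4832 μm/a
  chloride contribution → 1.141 μm/a
  ⇒ r_corr(copper) = 1.624 μm/a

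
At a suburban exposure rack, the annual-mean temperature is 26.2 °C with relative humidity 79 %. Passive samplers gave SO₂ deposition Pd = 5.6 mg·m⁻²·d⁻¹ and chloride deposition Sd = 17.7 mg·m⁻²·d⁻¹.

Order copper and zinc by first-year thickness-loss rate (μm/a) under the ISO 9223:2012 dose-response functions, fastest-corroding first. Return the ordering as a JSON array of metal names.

copper: f(T) = -0.080·(T−10) [T>10 °C] = -1.2960
  Pd branch = 0.0053·Pd^0.26·e^(0.059·RH+f) = 0.24 μm/a
  Cl⁻ term: 0.01025·17.7^0.27·exp(0.036·79+0.049·26.2) = 1.382
  sum: 0.24 + 1.382 → r_corr = 1.622 μm/a
zinc: f(T) = -0.071·(T−10) [T>10 °C] = -1.1502
  SO₂ term: 0.0129·5.6^0.44·exp(0.046·79-1.1502) = 0.33
  Cl⁻ term: 0.0175·17.7^0.57·exp(0.008·79+0.085·26.2) = 1.57
  r_corr = 0.33 + 1.57 = 1.9 μm/a
Ordering by μm/a: zinc (1.9) > copper (1.62)

["zinc", "copper"]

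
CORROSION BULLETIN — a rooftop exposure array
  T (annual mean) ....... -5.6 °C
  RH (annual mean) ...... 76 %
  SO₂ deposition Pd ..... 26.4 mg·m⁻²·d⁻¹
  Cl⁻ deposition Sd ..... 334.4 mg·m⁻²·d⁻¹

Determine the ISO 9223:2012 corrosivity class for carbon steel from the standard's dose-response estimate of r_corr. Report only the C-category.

carbon steel: temperature factor f = +0.150·(-15.6) = -2.3400
  Pd branch = 1.77·Pd^0.52·e^(0.02·RH+f) = 4.276 μm/a
  Sd branch = 0.102·Sd^0.62·e^(0.033·RH+0.04·T) = 36.78 μm/a
  sum: 4.276 + 36.78 → r_corr = 41.05 μm/a
Category bounds: 25…50 μm/a bracket r_corr ⇒ C3

C3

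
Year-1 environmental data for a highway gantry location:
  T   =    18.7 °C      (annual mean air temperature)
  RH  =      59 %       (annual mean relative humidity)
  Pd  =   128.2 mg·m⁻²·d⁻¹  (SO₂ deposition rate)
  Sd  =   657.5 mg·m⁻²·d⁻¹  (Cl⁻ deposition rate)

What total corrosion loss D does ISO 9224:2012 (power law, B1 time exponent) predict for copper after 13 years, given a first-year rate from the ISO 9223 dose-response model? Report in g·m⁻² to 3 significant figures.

copper: temperature factor f = -0.080·(8.7) = -0.6960
  sulphur-dioxide contribution → 0.3033 μm/a
  chloride contribution → 1.236 μm/a
  total first-year rate 1.539 μm/a
Power-law: D(13) = r_corr · 13^0.667
  D(13) = 1.539 × 13^0.667 = 1.539 × 5.534 = 8.516 μm
  Mass loss = 8.516 μm × 8.96 g/cm³ = 76.31 g·m⁻²

D(13) = 76.3 g·m⁻²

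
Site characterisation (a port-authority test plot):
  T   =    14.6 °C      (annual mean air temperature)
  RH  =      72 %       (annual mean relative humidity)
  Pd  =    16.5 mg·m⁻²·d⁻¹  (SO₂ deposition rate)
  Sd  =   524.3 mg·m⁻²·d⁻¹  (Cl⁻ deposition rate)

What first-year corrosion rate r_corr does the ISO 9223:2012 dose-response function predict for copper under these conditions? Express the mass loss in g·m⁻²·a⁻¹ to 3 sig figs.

copper: T>10 °C ⇒ hinge -0.080·(14.6−10) = -0.3680
  Pd branch = 0.0053·Pd^0.26·e^(0.059·RH+f) = 0.532 μm/a
  Cl⁻ term: 0.01025·524.3^0.27·exp(0.036·72+0.049·14.6) = 1.518
  sum: 0.532 + 1.518 → r_corr = 2.05 μm/a
Convert to mass loss: 2.05 μm/a × 8.96 g/cm³ = 18.37 g·m⁻²·a⁻¹

r_corr = 18.4 g·m⁻²·a⁻¹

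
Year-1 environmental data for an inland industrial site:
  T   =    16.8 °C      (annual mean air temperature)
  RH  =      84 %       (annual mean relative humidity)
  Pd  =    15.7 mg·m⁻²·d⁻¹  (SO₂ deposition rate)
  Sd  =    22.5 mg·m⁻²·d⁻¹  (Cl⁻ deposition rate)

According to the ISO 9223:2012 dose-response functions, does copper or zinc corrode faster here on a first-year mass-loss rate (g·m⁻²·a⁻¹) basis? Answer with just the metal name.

copper

copper: T>10 °C ⇒ hinge -0.080·(16.8−10) = -0.5440
  Pd branch = 0.0053·Pd^0.26·e^(0.059·RH+f) = 0.894 μm/a
  Cl⁻ term: 0.01025·22.5^0.27·exp(0.036·84+0.049·16.8) = 1.113
  sum: 0.894 + 1.113 → r_corr = 2.007 μm/a
  mass loss = 2.007 μm/a × 8.96 g/cm³ = 17.99 g·m⁻²·a⁻¹
zinc: f(T) = -0.071·(T−10) [T>10 °C] = -0.4828
  Pd branch = 0.0129·Pd^0.44·e^(0.046·RH+f) = 1.274 μm/a
  Sd branch = 0.0175·Sd^0.57·e^(0.008·RH+0.085·T) = 0.8429 μm/a
  r_corr = 1.274 + 0.8429 = 2.117 μm/a
  mass loss = 2.117 μm/a × 7.14 g/cm³ = 15.12 g·m⁻²·a⁻¹
Ordering by g·m⁻²·a⁻¹: copper (18) > zinc (15.1)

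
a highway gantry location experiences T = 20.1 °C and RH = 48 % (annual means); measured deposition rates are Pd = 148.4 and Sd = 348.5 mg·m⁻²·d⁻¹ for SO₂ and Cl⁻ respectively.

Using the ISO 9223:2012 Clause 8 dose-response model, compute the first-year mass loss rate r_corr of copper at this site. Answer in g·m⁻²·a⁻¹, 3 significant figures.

r_corr = 8.04 g·m⁻²·a⁻¹

copper: T>10 °C ⇒ hinge -0.080·(20.1−10) = -0.8080
  SO₂ term: 0.0053·148.4^0.26·exp(0.059·48-0.8080) = 0.1472
  Sd branch = 0.01025·Sd^0.27·e^(0.036·RH+0.049·T) = 0.7504 μm/a
  r_corr = 0.1472 + 0.7504 = 0.8976 μm/a
Convert to mass loss: 0.8976 μm/a × 8.96 g/cm³ = 8.043 g·m⁻²·a⁻¹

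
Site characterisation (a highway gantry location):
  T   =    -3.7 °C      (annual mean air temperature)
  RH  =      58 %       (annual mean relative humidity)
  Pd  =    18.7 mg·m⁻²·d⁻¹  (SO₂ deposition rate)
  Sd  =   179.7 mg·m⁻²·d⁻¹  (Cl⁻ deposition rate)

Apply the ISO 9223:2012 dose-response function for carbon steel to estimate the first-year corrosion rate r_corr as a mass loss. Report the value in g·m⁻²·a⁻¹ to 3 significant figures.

r_corr = 143 g·m⁻²·a⁻¹

carbon steel: T≤10 °C ⇒ hinge +0.150·(-3.7−10) = -2.0550
  sulphur-dioxide contribution → 3.316 μm/a
  chloride contribution → 14.91 μm/a
  total first-year rate 18.22 μm/a
Convert to mass loss: 18.22 μm/a × 7.85 g/cm³ = 143.1 g·m⁻²·a⁻¹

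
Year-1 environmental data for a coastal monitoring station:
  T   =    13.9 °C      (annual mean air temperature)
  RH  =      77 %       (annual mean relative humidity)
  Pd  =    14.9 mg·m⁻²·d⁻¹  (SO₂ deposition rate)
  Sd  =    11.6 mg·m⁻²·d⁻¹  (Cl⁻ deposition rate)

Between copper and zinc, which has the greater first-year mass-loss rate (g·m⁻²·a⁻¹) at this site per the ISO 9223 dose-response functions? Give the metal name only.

copper

copper: temperature factor f = -0.080·(3.9) = -0.3120
  Pd branch = 0.0053·Pd^0.26·e^(0.059·RH+f) = 0.7359 μm/a
  Cl⁻ term: 0.01025·11.6^0.27·exp(0.036·77+0.049·13.9) = 0.6278
  r_corr = 0.7359 + 0.6278 = 1.364 μm/a
  mass loss = 1.364 μm/a × 8.96 g/cm³ = 12.22 g·m⁻²·a⁻¹
zinc: temperature factor f = -0.071·(3.9) = -0.2769
  SO₂ term: 0.0129·14.9^0.44·exp(0.046·77-0.2769) = 1.109
  Cl⁻ term: 0.0175·11.6^0.57·exp(0.008·77+0.085·13.9) = 0.427
  r_corr = 1.109 + 0.427 = 1.536 μm/a
  mass loss = 1.536 μm/a × 7.14 g/cm³ = 10.96 g·m⁻²·a⁻¹
Ordering by g·m⁻²·a⁻¹: copper (12.2) > zinc (11)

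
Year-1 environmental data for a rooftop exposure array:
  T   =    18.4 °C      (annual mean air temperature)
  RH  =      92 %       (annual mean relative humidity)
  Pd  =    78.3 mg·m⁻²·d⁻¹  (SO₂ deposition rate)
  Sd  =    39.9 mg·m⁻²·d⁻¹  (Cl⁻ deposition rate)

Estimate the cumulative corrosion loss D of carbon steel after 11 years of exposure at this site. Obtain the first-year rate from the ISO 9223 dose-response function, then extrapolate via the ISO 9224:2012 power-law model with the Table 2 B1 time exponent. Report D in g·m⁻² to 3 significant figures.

D(11) = 3.08e+03 g·m⁻²

carbon steel: T>10 °C ⇒ hinge -0.054·(18.4−10) = -0.4536
  Pd branch = 1.77·Pd^0.52·e^(0.02·RH+f) = 68.37 μm/a
  Sd branch = 0.102·Sd^0.62·e^(0.033·RH+0.04·T) = 43.59 μm/a
  sum: 68.37 + 43.59 → r_corr = 112 μm/a
Power-law: D(11) = r_corr · 11^0.523
  D(11) = 112 × 11^0.523 = 112 × 3.505 = 392.4 μm
  Mass loss = 392.4 μm × 7.85 g/cm³ = 3080 g·m⁻²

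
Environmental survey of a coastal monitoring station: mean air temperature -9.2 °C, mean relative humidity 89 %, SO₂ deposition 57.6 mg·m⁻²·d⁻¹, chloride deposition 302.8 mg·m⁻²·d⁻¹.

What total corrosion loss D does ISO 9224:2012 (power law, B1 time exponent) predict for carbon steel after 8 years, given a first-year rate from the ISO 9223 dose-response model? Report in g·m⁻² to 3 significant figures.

D(8) = 1.18e+03 g·m⁻²

carbon steel: T≤10 °C ⇒ hinge +0.150·(-9.2−10) = -2.8800
  sulphur-dioxide contribution → 4.849 μm/a
  chloride contribution → 45.99 μm/a
  ⇒ r_corr(carbon steel) = 50.83 μm/a
Power-law: D(8) = r_corr · 8^0.523
  D(8) = 50.83 × 8^0.523 = 50.83 × 2.967 = 150.8 μm
  Mass loss = 150.8 μm × 7.85 g/cm³ = 1184 g·m⁻²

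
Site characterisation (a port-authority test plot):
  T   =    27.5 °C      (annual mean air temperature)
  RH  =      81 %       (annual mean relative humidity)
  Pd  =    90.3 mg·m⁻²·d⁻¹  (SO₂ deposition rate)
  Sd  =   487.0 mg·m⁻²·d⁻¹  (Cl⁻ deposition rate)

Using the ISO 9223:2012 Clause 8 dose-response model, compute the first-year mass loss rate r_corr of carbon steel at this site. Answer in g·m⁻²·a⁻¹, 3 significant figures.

r_corr = 1.90e+03 g·m⁻²·a⁻¹

carbon steel: f(T) = -0.054·(T−10) [T>10 °C] = -0.9450
  Pd branch = 1.77·Pd^0.52·e^(0.02·RH+f) = 36.15 μm/a
  Sd branch = 0.102·Sd^0.62·e^(0.033·RH+0.04·T) = 205.8 μm/a
  sum: 36.15 + 205.8 → r_corr = 242 μm/a
Convert to mass loss: 242 μm/a × 7.85 g/cm³ = 1899 g·m⁻²·a⁻¹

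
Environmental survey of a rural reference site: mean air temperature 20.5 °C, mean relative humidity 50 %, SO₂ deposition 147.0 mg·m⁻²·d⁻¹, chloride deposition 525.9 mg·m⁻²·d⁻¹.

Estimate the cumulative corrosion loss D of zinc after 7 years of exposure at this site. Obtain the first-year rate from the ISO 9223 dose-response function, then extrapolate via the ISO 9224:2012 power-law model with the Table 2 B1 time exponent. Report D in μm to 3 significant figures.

zinc: T>10 °C ⇒ hinge -0.071·(20.5−10) = -0.7455
  SO₂ term: 0.0129·147.0^0.44·exp(0.046·50-0.7455) = 0.5487
  Sd branch = 0.0175·Sd^0.57·e^(0.008·RH+0.085·T) = 5.302 μm/a
  sum: 0.5487 + 5.302 → r_corr = 5.851 μm/a
ISO 9224: D(t) = r_corr · t^b with b = 0.813 (zinc, B1)
  D(7) = 5.851 × 7^0.813 = 5.851 × 4.865 = 28.46 μm

D(7) = 28.5 μm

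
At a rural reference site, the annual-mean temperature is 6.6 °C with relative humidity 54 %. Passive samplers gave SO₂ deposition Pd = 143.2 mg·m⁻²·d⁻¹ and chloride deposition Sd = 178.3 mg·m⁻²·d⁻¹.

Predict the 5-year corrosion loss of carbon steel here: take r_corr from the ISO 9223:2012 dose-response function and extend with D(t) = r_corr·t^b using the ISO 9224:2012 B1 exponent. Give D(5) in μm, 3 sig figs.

carbon steel: temperature factor f = +0.150·(-3.4) = -0.5100
  Pd branch = 1.77·Pd^0.52·e^(0.02·RH+f) = 41.36 μm/a
  Sd branch = 0.102·Sd^0.62·e^(0.033·RH+0.04·T) = 19.63 μm/a
  sum: 41.36 + 19.63 → r_corr = 60.99 μm/a
Power-law: D(5) = r_corr · 5^0.523
  D(5) = 60.99 × 5^0.523 = 60.99 × 2.32 = 141.5 μm

D(5) = 142 μm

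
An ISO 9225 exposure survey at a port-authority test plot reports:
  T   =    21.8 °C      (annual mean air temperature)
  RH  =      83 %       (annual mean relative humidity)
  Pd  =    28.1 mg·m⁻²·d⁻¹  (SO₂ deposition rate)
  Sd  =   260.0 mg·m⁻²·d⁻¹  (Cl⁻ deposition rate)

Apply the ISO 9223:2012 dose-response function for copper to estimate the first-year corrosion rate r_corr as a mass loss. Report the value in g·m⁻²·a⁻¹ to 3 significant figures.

r_corr = 29.7 g·m⁻²·a⁻¹

copper: T>10 °C ⇒ hinge -0.080·(21.8−10) = -0.9440
  sulphur-dioxide contribution → 0.6572 μm/a
  chloride contribution → 2.657 μm/a
  total first-year rate 3.314 μm/a
Convert to mass loss: 3.314 μm/a × 8.96 g/cm³ = 29.69 g·m⁻²·a⁻¹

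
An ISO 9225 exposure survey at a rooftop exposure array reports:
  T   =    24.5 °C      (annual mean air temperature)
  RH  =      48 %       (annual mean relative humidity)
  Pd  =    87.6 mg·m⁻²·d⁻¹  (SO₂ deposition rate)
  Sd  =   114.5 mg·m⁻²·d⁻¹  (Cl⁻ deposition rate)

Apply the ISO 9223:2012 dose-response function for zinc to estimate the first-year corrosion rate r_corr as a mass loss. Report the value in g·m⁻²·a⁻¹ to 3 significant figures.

r_corr = 24.1 g·m⁻²·a⁻¹

zinc: T>10 °C ⇒ hinge -0.071·(24.5−10) = -1.0295
  Pd branch = 0.0129·Pd^0.44·e^(0.046·RH+f) = 0.3 μm/a
  Cl⁻ term: 0.0175·114.5^0.57·exp(0.008·48+0.085·24.5) = 3.074
  sum: 0.3 + 3.074 → r_corr = 3.374 μm/a
Convert to mass loss: 3.374 μm/a × 7.14 g/cm³ = 24.09 g·m⁻²·a⁻¹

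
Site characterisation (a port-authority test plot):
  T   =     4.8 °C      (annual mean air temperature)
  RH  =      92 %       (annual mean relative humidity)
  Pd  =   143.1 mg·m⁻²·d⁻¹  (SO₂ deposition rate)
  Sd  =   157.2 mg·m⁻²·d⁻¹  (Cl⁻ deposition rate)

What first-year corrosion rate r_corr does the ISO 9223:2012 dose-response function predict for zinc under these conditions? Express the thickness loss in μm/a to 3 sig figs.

zinc: f(T) = +0.038·(T−10) [T≤10 °C] = -0.1976
  Pd branch = 0.0129·Pd^0.44·e^(0.046·RH+f) = 6.474 μm/a
  Cl⁻ term: 0.0175·157.2^0.57·exp(0.008·92+0.085·4.8) = 0.9814
  sum: 6.474 + 0.9814 → r_corr = 7.456 μm/a

r_corr = 7.46 μm/a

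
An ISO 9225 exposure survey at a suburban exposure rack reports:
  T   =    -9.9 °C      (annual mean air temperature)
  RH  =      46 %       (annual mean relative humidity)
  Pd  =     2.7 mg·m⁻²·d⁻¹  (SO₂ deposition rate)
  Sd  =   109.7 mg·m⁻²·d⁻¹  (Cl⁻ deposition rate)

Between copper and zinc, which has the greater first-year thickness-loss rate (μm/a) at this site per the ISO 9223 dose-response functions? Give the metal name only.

copper: temperature factor f = +0.126·(-19.9) = -2.5074
  SO₂ term: 0.0053·2.7^0.26·exp(0.059·46-2.5074) = 0.008436
  Cl⁻ term: 0.01025·109.7^0.27·exp(0.036·46+0.049·-9.9) = 0.1175
  r_corr = 0.008436 + 0.1175 = 0.126 μm/a
zinc: T≤10 °C ⇒ hinge +0.038·(-9.9−10) = -0.7562
  SO₂ term: 0.0129·2.7^0.44·exp(0.046·46-0.7562) = 0.07779
  Cl⁻ term: 0.0175·109.7^0.57·exp(0.008·46+0.085·-9.9) = 0.1586
  sum: 0.07779 + 0.1586 → r_corr = 0.2364 μm/a
Ordering by μm/a: zinc (0.236) > copper (0.126)

zinc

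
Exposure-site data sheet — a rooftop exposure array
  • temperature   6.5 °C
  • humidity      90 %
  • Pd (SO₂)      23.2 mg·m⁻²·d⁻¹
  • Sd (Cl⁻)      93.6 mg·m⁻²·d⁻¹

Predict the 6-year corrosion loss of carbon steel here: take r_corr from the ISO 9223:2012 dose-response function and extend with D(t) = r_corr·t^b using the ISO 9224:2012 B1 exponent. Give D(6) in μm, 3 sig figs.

carbon steel: T≤10 °C ⇒ hinge +0.150·(6.5−10) = -0.5250
  Pd branch = 1.77·Pd^0.52·e^(0.02·RH+f) = 32.49 μm/a
  Sd branch = 0.102·Sd^0.62·e^(0.033·RH+0.04·T) = 43.01 μm/a
  r_corr = 32.49 + 43.01 = 75.5 μm/a
Power-law: D(6) = r_corr · 6^0.523
  D(6) = 75.5 × 6^0.523 = 75.5 × 2.553 = 192.7 μm

D(6) = 193 μm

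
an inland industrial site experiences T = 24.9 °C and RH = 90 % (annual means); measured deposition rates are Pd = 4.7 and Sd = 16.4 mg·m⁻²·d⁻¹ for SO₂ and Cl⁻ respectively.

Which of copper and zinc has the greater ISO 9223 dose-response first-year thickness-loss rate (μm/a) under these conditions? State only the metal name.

copper: temperature factor f = -0.080·(14.9) = -1.1920
  Pd branch = 0.0053·Pd^0.26·e^(0.059·RH+f) = 0.4869 μm/a
  Sd branch = 0.01025·Sd^0.27·e^(0.036·RH+0.049·T) = 1.887 μm/a
  sum: 0.4869 + 1.887 → r_corr = 2.374 μm/a
zinc: T>10 °C ⇒ hinge -0.071·(24.9−10) = -1.0579
  SO₂ term: 0.0129·4.7^0.44·exp(0.046·90-1.0579) = 0.5557
  Sd branch = 0.0175·Sd^0.57·e^(0.008·RH+0.085·T) = 1.47 μm/a
  sum: 0.5557 + 1.47 → r_corr = 2.026 μm/a
Ordering by μm/a: copper (2.37) > zinc (2.03)

copper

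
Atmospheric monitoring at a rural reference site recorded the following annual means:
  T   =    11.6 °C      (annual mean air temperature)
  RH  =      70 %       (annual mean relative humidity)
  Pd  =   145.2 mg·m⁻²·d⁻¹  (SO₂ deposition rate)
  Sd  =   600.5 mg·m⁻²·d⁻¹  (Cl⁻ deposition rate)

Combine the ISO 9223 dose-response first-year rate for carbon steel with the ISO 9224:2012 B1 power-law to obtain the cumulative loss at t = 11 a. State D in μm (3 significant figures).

carbon steel: temperature factor f = -0.054·(1.6) = -0.0864
  SO₂ term: 1.77·145.2^0.52·exp(0.02·70-0.0864) = 87.64
  Cl⁻ term: 0.102·600.5^0.62·exp(0.033·70+0.04·11.6) = 86.3
  sum: 87.64 + 86.3 → r_corr = 173.9 μm/a
ISO 9224: D(t) = r_corr · t^b with b = 0.523 (carbon steel, B1)
  D(11) = 173.9 × 11^0.523 = 173.9 × 3.505 = 609.6 μm

D(11) = 610 μm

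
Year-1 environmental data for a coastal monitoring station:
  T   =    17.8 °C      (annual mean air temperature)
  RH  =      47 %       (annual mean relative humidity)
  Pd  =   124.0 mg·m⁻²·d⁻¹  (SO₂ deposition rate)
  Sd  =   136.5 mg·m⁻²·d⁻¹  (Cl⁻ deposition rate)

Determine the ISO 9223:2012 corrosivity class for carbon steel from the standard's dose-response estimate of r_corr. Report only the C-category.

C4

carbon steel: temperature factor f = -0.054·(7.8) = -0.4212
  Pd branch = 1.77·Pd^0.52·e^(0.02·RH+f) = 36.46 μm/a
  Sd branch = 0.102·Sd^0.62·e^(0.033·RH+0.04·T) = 20.66 μm/a
  sum: 36.46 + 20.66 → r_corr = 57.13 μm/a
57.1 μm/a falls in (50, 80] for carbon steel → category C4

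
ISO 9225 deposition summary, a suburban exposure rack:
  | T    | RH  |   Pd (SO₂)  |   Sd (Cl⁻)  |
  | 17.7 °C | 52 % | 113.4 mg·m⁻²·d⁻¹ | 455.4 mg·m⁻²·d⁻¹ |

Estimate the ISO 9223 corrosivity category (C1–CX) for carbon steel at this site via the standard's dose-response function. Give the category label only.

C5

carbon steel: T>10 °C ⇒ hinge -0.054·(17.7−10) = -0.4158
  Pd branch = 1.77·Pd^0.52·e^(0.02·RH+f) = 38.68 μm/a
  Sd branch = 0.102·Sd^0.62·e^(0.033·RH+0.04·T) = 51.23 μm/a
  r_corr = 38.68 + 51.23 = 89.91 μm/a
ISO 9223 Table 2 (carbon steel): 80 < 89.9 ≤ 200 μm/a ⇒ C5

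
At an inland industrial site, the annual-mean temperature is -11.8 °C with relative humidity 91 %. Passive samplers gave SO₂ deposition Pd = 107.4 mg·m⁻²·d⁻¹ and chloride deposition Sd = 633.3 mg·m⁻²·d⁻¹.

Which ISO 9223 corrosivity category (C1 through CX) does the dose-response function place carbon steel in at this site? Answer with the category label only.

C4

carbon steel: f(T) = +0.150·(T−10) [T≤10 °C] = -3.2700
  sulphur-dioxide contribution → 4.725 μm/a
  chloride contribution → 69.95 μm/a
  total first-year rate 74.68 μm/a
Category bounds: 50…80 μm/a bracket r_corr ⇒ C4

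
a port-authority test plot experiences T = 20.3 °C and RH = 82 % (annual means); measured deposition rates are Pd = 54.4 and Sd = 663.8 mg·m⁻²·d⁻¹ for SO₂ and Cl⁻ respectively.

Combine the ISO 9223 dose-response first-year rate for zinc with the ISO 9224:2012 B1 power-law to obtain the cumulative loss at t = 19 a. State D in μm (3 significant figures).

D(19) = 101 μm

zinc: T>10 °C ⇒ hinge -0.071·(20.3−10) = -0.7313
  sulphur-dioxide contribution → 1.566 μm/a
  chloride contribution → 7.689 μm/a
  total first-year rate 9.255 μm/a
ISO 9224: D(t) = r_corr · t^b with b = 0.813 (zinc, B1)
  D(19) = 9.255 × 19^0.813 = 9.255 × 10.96 = 101.4 μm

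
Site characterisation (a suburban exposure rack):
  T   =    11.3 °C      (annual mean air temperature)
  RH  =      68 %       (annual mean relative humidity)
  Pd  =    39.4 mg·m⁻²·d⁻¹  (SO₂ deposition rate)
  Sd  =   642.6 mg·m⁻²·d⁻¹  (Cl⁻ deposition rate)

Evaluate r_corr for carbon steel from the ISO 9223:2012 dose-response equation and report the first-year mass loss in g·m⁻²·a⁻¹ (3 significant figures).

r_corr = 994 g·m⁻²·a⁻¹

carbon steel: f(T) = -0.054·(T−10) [T>10 °C] = -0.0702
  SO₂ term: 1.77·39.4^0.52·exp(0.02·68-0.0702) = 43.43
  Sd branch = 0.102·Sd^0.62·e^(0.033·RH+0.04·T) = 83.25 μm/a
  r_corr = 43.43 + 83.25 = 126.7 μm/a
Convert to mass loss: 126.7 μm/a × 7.85 g/cm³ = 994.4 g·m⁻²·a⁻¹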